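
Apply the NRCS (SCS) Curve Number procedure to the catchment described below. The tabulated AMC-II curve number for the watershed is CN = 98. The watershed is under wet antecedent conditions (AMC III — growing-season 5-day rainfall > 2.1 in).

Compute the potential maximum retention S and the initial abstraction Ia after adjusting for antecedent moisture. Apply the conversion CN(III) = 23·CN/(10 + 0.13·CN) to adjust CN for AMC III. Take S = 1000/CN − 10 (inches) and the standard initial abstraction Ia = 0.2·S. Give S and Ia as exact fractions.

S = 100/1127 in ≈ 0.089 in; Ia = 20/1127 in ≈ 0.018 in

Wet (AMC III): CN(III) = 23·98/(10 + 0.13·98) = 2254/(1137/50) = 112700/1137 ≈ 99.120
S = 1000/(112700/1137) − 10 = 100/1127 in ≈ 0.089 in
Ia = 0.2S: 0.2·0.089 = 0.018 in (exactly 20/1127)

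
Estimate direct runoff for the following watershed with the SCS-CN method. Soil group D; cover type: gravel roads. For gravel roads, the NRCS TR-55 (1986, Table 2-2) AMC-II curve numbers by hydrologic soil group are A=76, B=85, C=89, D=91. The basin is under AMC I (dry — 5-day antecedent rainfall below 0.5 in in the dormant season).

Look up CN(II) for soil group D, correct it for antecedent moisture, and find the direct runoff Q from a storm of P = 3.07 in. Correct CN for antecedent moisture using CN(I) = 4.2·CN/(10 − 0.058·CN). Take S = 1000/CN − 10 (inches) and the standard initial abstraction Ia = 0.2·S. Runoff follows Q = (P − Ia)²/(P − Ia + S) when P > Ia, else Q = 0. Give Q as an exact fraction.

NRCS table: gravel roads, soil group D → CN(II) = 91
CN(I) from CN(II)=91: (4.2·91)/(10 − 0.058·91) = 63700/787 ≈ 80.940
S = 1000/(63700/787) − 10 = 1500/637 in ≈ 2.355 in
Ia = 0.2S: 0.2·2.355 = 0.471 in (exactly 300/637)
Since P=3.070 > Ia=0.471: effective rainfall P−Ia = 165559/63700 in
Q: (165559/63700)² ÷ (315559/63700) = 27409782481/20101108300 in (≈ 1.364 in)

Q = 27409782481/20101108300 in ≈ 1.364 in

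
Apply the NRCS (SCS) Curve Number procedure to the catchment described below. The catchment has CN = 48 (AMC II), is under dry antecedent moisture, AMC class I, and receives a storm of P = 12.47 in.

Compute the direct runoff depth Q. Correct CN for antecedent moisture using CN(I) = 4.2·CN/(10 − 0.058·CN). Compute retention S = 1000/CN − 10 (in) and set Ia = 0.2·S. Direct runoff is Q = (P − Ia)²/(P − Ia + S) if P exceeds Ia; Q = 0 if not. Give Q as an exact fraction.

Adjust CN=48 to AMC I: 4.2·48/(10 − 0.058·48) → (1008/5) ÷ (902/125) = 12600/451 ≈ 27.938
Max retention: S = 1000/(12600/451) − 10 = 1625/63 in (≈ 25.794 in)
Ia = 0.2S: 0.2·25.794 = 5.159 in (exactly 325/63)
P − Ia = 12.470 − 5.159 = 46061/6300 ≈ 7.311 in (> 0, runoff occurs)
Q: (46061/6300)² ÷ (208561/6300) = 2121615721/1313934300 in (≈ 1.615 in)

Q = 2121615721/1313934300 in ≈ 1.615 in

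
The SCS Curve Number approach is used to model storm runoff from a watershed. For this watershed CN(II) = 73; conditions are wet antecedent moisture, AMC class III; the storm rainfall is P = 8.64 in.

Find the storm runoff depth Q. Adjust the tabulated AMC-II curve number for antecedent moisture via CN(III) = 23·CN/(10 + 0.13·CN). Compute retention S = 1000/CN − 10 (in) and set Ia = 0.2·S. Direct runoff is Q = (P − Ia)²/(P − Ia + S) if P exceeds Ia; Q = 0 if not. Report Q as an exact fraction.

Wet (AMC III): CN(III) = 23·73/(10 + 0.13·73) = 1679/(1949/100) = 167900/1949 ≈ 86.147
Max retention: S = 1000/(167900/1949) − 10 = 2700/1679 in (≈ 1.608 in)
Ia = 0.2S: 0.2·1.608 = 0.322 in (exactly 540/1679)
P − Ia = 8.640 − 0.322 = 349164/41975 ≈ 8.318 in (> 0, runoff occurs)
Q: (349164/41975)² ÷ (416664/41975) = 188141202/26989925 in (≈ 6.971 in)

Q = 188141202/26989925 in ≈ 6.971 in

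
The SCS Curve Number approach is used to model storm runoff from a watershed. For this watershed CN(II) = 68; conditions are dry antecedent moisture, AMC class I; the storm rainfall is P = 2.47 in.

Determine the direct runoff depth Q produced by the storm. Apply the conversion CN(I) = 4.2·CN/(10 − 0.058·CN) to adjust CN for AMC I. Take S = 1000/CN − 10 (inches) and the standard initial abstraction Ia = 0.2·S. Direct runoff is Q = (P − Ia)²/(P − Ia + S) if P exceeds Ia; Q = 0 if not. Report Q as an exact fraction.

CN(I) from CN(II)=68: (4.2·68)/(10 − 0.058·68) = 35700/757 ≈ 47.160
Max retention: S = 1000/(35700/757) − 10 = 4000/357 in (≈ 11.204 in)
Ia = 0.2·(4000/357) = 800/357 in ≈ 2.241 in
P − Ia = 2.470 − 2.241 = 8179/35700 ≈ 0.229 in (> 0, runoff occurs)
Runoff Q = (P−Ia)²/(P−Ia+S) = (0.229)²/(0.229+11.204) = 66896041/14571990300 ≈ 0.005 in

Q = 66896041/14571990300 in ≈ 0.005 in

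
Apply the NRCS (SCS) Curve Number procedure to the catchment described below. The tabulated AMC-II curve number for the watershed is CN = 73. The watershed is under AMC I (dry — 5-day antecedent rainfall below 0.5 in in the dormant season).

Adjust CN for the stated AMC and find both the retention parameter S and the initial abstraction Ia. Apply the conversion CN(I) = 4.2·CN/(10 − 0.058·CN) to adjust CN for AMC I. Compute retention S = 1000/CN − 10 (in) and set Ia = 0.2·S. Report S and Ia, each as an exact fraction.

S = 4500/511 in ≈ 8.806 in; Ia = 900/511 in ≈ 1.761 in

CN(I) from CN(II)=73: (4.2·73)/(10 − 0.058·73) = 51100/961 ≈ 53.174
S = 1000/(51100/961) − 10 = 4500/511 in ≈ 8.806 in
Initial abstraction Ia = S/5 = (4500/511)/5 = 900/511 ≈ 1.761 in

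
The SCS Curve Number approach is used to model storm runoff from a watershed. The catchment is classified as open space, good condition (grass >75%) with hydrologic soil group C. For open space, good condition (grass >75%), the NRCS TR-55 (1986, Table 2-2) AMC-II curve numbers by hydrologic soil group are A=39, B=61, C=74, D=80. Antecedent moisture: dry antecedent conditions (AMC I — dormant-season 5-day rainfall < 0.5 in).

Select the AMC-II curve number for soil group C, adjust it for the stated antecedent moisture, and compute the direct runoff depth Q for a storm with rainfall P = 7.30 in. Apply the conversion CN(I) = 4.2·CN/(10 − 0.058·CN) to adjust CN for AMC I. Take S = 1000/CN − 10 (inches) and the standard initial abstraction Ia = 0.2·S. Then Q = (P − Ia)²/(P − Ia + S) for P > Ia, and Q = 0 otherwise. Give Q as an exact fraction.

NRCS table: open space, good condition (grass >75%), soil group C → CN(II) = 74
CN(I) from CN(II)=74: (4.2·74)/(10 − 0.058·74) = 77700/1427 ≈ 54.450
Max retention: S = 1000/(77700/1427) − 10 = 6500/777 in (≈ 8.366 in)
Initial abstraction Ia = S/5 = (6500/777)/5 = 1300/777 ≈ 1.673 in
P − Ia = 7.300 − 1.673 = 43721/7770 ≈ 5.627 in (> 0, runoff occurs)
Q: (43721/7770)² ÷ (108721/7770) = 1911525841/844762170 in (≈ 2.263 in)

Q = 1911525841/844762170 in ≈ 2.263 in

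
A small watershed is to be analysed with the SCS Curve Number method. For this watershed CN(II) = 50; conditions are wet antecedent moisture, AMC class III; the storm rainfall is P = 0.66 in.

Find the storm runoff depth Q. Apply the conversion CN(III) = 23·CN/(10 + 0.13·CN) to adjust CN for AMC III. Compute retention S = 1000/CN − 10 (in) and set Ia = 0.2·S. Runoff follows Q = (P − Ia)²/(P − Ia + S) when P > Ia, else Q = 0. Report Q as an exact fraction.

CN(III) from CN(II)=50: (23·50)/(10 + 0.13·50) = 2300/33 ≈ 69.697
S = 1000/(2300/33) − 10 = 100/23 in ≈ 4.348 in
Ia = 0.2S: 0.2·4.348 = 0.870 in (exactly 20/23)
P = 0.660 ≤ Ia = 0.870 in: entire storm abstracted, Q = 0.

Q = 0 in ≈ 0.000 in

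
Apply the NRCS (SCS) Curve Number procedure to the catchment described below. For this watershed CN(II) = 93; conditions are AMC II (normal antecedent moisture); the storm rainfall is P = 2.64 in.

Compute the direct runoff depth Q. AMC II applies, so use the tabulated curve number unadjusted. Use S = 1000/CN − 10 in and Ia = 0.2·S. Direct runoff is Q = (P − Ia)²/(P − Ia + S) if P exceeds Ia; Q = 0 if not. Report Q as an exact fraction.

CN(II) = 93; AMC II needs no correction.
S = 1000/93 − 10 = 70/93 in ≈ 0.753 in
Initial abstraction Ia = S/5 = (70/93)/5 = 14/93 ≈ 0.151 in
Since P=2.640 > Ia=0.151: effective rainfall P−Ia = 5788/2325 in
Q: (5788/2325)² ÷ (7538/2325) = 16750472/8762925 in (≈ 1.912 in)

Q = 16750472/8762925 in ≈ 1.912 in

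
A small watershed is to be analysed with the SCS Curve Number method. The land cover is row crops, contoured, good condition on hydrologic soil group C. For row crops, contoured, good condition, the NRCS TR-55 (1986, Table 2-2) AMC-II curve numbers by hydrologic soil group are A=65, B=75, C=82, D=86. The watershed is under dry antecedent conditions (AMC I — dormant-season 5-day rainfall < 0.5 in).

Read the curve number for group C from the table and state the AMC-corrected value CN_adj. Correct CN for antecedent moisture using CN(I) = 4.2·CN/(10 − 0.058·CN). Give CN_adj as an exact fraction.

CN_adj = 28700/437 ≈ 65.675

NRCS table: row crops, contoured, good condition, soil group C → CN(II) = 82
Adjust CN=82 to AMC I: 4.2·82/(10 − 0.058·82) → (1722/5) ÷ (1311/250) = 28700/437 ≈ 65.675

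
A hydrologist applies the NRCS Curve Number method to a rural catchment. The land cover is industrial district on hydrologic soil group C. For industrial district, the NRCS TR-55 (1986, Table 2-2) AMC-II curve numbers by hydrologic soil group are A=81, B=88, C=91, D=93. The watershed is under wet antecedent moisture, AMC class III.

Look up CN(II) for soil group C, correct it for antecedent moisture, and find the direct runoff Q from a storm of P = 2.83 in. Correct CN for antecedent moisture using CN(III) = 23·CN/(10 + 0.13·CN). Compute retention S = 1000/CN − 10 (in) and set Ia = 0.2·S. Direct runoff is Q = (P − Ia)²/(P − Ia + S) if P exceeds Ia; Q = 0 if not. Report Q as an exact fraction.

Q = 329842313761/139041966700 in ≈ 2.372 in

NRCS table: industrial district, soil group C → CN(II) = 91
CN(III) from CN(II)=91: (23·91)/(10 + 0.13·91) = 209300/2183 ≈ 95.877
Max retention: S = 1000/(209300/2183) − 10 = 900/2093 in (≈ 0.430 in)
Ia = 0.2·(900/2093) = 180/2093 in ≈ 0.086 in
Excess rainfall: 2.830 − 0.086 = 2.744 in; P > Ia so Q > 0
Q = (574319/209300)²/((574319/209300) + 900/2093) = (329842313761/43806490000)/(664319/209300) = 329842313761/139041966700 in ≈ 2.372 in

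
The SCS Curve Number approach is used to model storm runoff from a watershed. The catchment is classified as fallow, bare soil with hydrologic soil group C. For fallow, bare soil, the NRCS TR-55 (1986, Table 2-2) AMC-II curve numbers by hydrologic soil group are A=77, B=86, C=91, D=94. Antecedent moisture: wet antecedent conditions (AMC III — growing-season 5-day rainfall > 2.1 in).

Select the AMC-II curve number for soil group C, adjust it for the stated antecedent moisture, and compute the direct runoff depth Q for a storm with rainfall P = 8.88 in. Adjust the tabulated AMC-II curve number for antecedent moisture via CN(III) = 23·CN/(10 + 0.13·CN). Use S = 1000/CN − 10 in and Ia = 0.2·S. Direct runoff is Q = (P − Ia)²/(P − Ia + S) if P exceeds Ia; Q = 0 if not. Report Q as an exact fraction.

Q = 35289056886/4209075325 in ≈ 8.384 in

NRCS table: fallow, bare soil, soil group C → CN(II) = 91
CN(III) from CN(II)=91: (23·91)/(10 + 0.13·91) = 209300/2183 ≈ 95.877
S = 1000/(209300/2183) − 10 = 900/2093 in ≈ 0.430 in
Ia = 0.2·(900/2093) = 180/2093 in ≈ 0.086 in
Since P=8.880 > Ia=0.086: effective rainfall P−Ia = 460146/52325 in
Runoff Q = (P−Ia)²/(P−Ia+S) = (8.794)²/(8.794+0.430) = 35289056886/4209075325 ≈ 8.384 in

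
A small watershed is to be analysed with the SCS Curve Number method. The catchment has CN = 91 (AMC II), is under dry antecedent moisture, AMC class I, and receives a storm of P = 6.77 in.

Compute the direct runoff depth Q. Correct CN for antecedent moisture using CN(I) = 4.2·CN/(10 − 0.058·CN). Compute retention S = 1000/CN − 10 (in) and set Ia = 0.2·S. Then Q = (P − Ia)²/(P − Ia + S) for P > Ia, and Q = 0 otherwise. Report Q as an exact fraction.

CN(I) from CN(II)=91: (4.2·91)/(10 − 0.058·91) = 63700/787 ≈ 80.940
Retention S: 1000/CN − 10 with CN=80.940 → S = 1500/637 ≈ 2.355 in
Ia = 0.2S: 0.2·2.355 = 0.471 in (exactly 300/637)
Excess rainfall: 6.770 − 0.471 = 6.299 in; P > Ia so Q > 0
Runoff Q = (P−Ia)²/(P−Ia+S) = (6.299)²/(6.299+2.355) = 161000760001/35114561300 ≈ 4.585 in

Q = 161000760001/35114561300 in ≈ 4.585 in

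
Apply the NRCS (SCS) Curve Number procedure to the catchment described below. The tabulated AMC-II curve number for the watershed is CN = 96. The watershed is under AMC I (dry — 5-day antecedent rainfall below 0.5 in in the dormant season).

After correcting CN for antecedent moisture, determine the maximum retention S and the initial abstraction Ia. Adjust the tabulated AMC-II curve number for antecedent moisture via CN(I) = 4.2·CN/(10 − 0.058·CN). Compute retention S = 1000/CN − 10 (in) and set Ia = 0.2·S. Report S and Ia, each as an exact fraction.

CN(I) from CN(II)=96: (4.2·96)/(10 − 0.058·96) = 25200/277 ≈ 90.975
Retention S: 1000/CN − 10 with CN=90.975 → S = 125/126 ≈ 0.992 in
Ia = 0.2S: 0.2·0.992 = 0.198 in (exactly 25/126)

S = 125/126 in ≈ 0.992 in; Ia = 25/126 in ≈ 0.198 in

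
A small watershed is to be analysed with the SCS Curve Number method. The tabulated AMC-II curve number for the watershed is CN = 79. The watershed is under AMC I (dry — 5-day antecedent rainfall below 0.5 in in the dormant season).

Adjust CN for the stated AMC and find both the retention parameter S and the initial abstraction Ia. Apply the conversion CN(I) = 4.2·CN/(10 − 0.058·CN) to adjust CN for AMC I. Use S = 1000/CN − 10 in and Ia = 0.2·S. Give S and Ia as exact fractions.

Adjust CN=79 to AMC I: 4.2·79/(10 − 0.058·79) → (1659/5) ÷ (2709/500) = 7900/129 ≈ 61.240
S = 1000/(7900/129) − 10 = 500/79 in ≈ 6.329 in
Ia = 0.2S: 0.2·6.329 = 1.266 in (exactly 100/79)

S = 500/79 in ≈ 6.329 in; Ia = 100/79 in ≈ 1.266 in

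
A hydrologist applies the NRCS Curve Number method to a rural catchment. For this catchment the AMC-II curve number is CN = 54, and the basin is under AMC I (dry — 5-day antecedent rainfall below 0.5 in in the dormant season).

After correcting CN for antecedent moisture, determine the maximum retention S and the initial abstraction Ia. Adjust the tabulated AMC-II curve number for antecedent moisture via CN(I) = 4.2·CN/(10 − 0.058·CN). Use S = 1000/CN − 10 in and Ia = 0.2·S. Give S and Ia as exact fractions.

S = 11500/567 in ≈ 20.282 in; Ia = 2300/567 in ≈ 4.056 in

Dry (AMC I): CN(I) = 4.2·54/(10 − 0.058·54) = (1134/5)/(1717/250) = 56700/1717 ≈ 33.023
Max retention: S = 1000/(56700/1717) − 10 = 11500/567 in (≈ 20.282 in)
Initial abstraction Ia = S/5 = (11500/567)/5 = 2300/567 ≈ 4.056 in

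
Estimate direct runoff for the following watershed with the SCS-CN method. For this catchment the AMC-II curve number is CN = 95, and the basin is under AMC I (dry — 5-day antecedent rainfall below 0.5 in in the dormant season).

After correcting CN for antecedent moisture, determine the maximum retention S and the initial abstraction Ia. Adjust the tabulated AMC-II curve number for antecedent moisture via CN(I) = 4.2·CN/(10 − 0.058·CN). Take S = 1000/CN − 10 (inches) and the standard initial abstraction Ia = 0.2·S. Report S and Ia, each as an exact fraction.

Adjust CN=95 to AMC I: 4.2·95/(10 − 0.058·95) → 399 ÷ (449/100) = 39900/449 ≈ 88.864
Max retention: S = 1000/(39900/449) − 10 = 500/399 in (≈ 1.253 in)
Initial abstraction Ia = S/5 = (500/399)/5 = 100/399 ≈ 0.251 in

S = 500/399 in ≈ 1.253 in; Ia = 100/399 in ≈ 0.251 in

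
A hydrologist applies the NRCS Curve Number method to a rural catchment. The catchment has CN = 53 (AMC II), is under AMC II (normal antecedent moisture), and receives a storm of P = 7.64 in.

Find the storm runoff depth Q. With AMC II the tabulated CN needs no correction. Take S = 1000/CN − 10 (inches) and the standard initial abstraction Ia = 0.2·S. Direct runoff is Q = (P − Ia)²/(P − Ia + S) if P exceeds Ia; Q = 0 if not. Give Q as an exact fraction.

Q = 60419529/25867975 in ≈ 2.336 in

CN(II) = 53; AMC II needs no correction.
S = 1000/53 − 10 = 470/53 in ≈ 8.868 in
Ia = 0.2S: 0.2·8.868 = 1.774 in (exactly 94/53)
Excess rainfall: 7.640 − 1.774 = 5.866 in; P > Ia so Q > 0
Runoff Q = (P−Ia)²/(P−Ia+S) = (5.866)²/(5.866+8.868) = 60419529/25867975 ≈ 2.336 in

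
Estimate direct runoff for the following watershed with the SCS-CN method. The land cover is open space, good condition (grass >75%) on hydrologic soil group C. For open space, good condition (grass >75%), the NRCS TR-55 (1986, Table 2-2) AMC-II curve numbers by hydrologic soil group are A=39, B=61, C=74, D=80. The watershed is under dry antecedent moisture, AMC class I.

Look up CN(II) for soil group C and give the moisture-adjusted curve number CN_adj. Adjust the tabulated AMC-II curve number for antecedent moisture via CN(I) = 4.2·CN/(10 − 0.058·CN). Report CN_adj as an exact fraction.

CN_adj = 77700/1427 ≈ 54.450

NRCS table: open space, good condition (grass >75%), soil group C → CN(II) = 74
Dry (AMC I): CN(I) = 4.2·74/(10 − 0.058·74) = (1554/5)/(1427/250) = 77700/1427 ≈ 54.450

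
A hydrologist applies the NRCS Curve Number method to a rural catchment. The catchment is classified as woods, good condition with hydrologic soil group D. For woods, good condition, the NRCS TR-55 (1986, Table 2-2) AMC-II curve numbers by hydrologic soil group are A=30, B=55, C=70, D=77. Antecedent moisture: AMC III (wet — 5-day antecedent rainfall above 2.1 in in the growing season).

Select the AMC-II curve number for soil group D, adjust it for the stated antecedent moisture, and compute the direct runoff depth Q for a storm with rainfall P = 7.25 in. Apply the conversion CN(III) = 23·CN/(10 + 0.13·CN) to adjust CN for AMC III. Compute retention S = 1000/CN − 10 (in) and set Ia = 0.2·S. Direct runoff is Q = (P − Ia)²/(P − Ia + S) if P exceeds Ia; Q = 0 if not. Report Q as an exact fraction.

NRCS table: woods, good condition, soil group D → CN(II) = 77
Adjust CN=77 to AMC III: 23·77/(10 + 0.13·77) → 1771 ÷ (2001/100) = 7700/87 ≈ 88.506
S = 1000/(7700/87) − 10 = 100/77 in ≈ 1.299 in
Ia = 0.2S: 0.2·1.299 = 0.260 in (exactly 20/77)
Since P=7.250 > Ia=0.260: effective rainfall P−Ia = 2153/308 in
Q = (2153/308)²/((2153/308) + 100/77) = (4635409/94864)/(2553/308) = 4635409/786324 in ≈ 5.895 in

Q = 4635409/786324 in ≈ 5.895 in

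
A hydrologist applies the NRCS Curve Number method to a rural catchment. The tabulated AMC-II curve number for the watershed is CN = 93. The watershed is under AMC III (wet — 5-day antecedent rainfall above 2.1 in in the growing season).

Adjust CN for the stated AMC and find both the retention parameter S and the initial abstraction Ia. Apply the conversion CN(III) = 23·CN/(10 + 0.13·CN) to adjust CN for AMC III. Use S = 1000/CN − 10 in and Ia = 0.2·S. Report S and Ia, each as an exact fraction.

S = 700/2139 in ≈ 0.327 in; Ia = 140/2139 in ≈ 0.065 in

Wet (AMC III): CN(III) = 23·93/(10 + 0.13·93) = 2139/(2209/100) = 213900/2209 ≈ 96.831
Max retention: S = 1000/(213900/2209) − 10 = 700/2139 in (≈ 0.327 in)
Ia = 0.2·(700/2139) = 140/2139 in ≈ 0.065 in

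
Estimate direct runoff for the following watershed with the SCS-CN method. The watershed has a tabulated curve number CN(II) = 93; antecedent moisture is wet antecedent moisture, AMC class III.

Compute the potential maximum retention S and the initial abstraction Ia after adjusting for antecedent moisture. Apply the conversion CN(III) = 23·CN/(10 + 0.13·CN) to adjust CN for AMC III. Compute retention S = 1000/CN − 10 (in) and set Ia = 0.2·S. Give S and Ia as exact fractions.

CN(III) from CN(II)=93: (23·93)/(10 + 0.13·93) = 213900/2209 ≈ 96.831
S = 1000/(213900/2209) − 10 = 700/2139 in ≈ 0.327 in
Initial abstraction Ia = S/5 = (700/2139)/5 = 140/2139 ≈ 0.065 in

S = 700/2139 in ≈ 0.327 in; Ia = 140/2139 in ≈ 0.065 in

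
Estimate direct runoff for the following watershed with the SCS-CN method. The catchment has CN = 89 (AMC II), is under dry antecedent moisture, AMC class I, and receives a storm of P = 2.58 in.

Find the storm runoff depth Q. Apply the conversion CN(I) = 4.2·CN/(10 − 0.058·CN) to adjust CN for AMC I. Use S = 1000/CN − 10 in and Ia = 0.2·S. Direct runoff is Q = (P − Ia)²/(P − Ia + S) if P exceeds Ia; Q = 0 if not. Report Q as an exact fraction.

CN(I) from CN(II)=89: (4.2·89)/(10 − 0.058·89) = 186900/2419 ≈ 77.263
Retention S: 1000/CN − 10 with CN=77.263 → S = 5500/1869 ≈ 2.943 in
Initial abstraction Ia = S/5 = (5500/1869)/5 = 1100/1869 ≈ 0.589 in
Since P=2.580 > Ia=0.589: effective rainfall P−Ia = 186101/93450 in
Q: (186101/93450)² ÷ (461101/93450) = 34633582201/43089888450 in (≈ 0.804 in)

Q = 34633582201/43089888450 in ≈ 0.804 in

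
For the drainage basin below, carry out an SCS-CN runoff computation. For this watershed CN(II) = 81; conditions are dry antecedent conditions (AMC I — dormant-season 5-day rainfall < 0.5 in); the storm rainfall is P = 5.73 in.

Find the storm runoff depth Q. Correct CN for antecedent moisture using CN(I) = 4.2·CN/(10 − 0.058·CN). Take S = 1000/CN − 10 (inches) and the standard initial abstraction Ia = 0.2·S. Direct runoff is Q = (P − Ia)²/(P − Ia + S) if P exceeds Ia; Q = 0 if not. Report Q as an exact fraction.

CN(I) from CN(II)=81: (4.2·81)/(10 − 0.058·81) = 170100/2651 ≈ 64.164
Max retention: S = 1000/(170100/2651) − 10 = 9500/1701 in (≈ 5.585 in)
Ia = 0.2·(9500/1701) = 1900/1701 in ≈ 1.117 in
Excess rainfall: 5.730 − 1.117 = 4.613 in; P > Ia so Q > 0
Q: (784673/170100)² ÷ (1734673/170100) = 615711716929/295067877300 in (≈ 2.087 in)

Q = 615711716929/295067877300 in ≈ 2.087 in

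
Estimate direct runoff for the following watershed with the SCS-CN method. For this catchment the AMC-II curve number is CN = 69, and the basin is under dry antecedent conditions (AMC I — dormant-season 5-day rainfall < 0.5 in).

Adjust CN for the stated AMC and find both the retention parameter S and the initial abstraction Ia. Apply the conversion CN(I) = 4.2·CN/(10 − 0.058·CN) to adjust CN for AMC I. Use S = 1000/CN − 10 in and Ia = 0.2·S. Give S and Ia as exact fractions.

Dry (AMC I): CN(I) = 4.2·69/(10 − 0.058·69) = (1449/5)/(2999/500) = 144900/2999 ≈ 48.316
Retention S: 1000/CN − 10 with CN=48.316 → S = 15500/1449 ≈ 10.697 in
Ia = 0.2·(15500/1449) = 3100/1449 in ≈ 2.139 in

S = 15500/1449 in ≈ 10.697 in; Ia = 3100/1449 in ≈ 2.139 in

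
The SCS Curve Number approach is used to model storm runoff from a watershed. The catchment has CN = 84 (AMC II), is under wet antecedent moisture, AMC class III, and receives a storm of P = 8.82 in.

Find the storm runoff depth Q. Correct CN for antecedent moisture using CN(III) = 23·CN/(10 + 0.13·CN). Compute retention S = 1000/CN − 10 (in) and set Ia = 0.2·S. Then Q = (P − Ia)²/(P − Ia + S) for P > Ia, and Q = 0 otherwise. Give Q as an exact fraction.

Q = 43682254009/5530422450 in ≈ 7.899 in

Adjust CN=84 to AMC III: 23·84/(10 + 0.13·84) → 1932 ÷ (523/25) = 48300/523 ≈ 92.352
S = 1000/(48300/523) − 10 = 400/483 in ≈ 0.828 in
Initial abstraction Ia = S/5 = (400/483)/5 = 80/483 ≈ 0.166 in
Excess rainfall: 8.820 − 0.166 = 8.654 in; P > Ia so Q > 0
Q = (209003/24150)²/((209003/24150) + 400/483) = (43682254009/583222500)/(229003/24150) = 43682254009/5530422450 in ≈ 7.899 in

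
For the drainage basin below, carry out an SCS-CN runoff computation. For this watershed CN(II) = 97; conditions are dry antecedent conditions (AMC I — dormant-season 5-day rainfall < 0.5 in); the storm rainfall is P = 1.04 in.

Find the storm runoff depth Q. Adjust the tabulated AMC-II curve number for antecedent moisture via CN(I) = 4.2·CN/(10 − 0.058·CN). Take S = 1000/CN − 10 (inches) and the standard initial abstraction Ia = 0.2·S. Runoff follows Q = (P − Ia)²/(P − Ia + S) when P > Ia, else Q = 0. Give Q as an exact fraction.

Dry (AMC I): CN(I) = 4.2·97/(10 − 0.058·97) = (2037/5)/(2187/500) = 67900/729 ≈ 93.141
S = 1000/(67900/729) − 10 = 500/679 in ≈ 0.736 in
Ia = 0.2·(500/679) = 100/679 in ≈ 0.147 in
P − Ia = 1.040 − 0.147 = 15154/16975 ≈ 0.893 in (> 0, runoff occurs)
Runoff Q = (P−Ia)²/(P−Ia+S) = (0.893)²/(0.893+0.736) = 114821858/234713325 ≈ 0.489 in

Q = 114821858/234713325 in ≈ 0.489 in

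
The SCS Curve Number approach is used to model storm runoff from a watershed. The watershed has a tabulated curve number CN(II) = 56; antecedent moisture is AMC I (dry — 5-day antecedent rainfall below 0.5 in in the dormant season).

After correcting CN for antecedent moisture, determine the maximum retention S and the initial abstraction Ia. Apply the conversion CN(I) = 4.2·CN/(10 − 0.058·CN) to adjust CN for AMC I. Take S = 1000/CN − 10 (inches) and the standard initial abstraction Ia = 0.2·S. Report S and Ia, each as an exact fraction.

Adjust CN=56 to AMC I: 4.2·56/(10 − 0.058·56) → (1176/5) ÷ (844/125) = 7350/211 ≈ 34.834
Retention S: 1000/CN − 10 with CN=34.834 → S = 2750/147 ≈ 18.707 in
Ia = 0.2·(2750/147) = 550/147 in ≈ 3.741 in

S = 2750/147 in ≈ 18.707 in; Ia = 550/147 in ≈ 3.741 in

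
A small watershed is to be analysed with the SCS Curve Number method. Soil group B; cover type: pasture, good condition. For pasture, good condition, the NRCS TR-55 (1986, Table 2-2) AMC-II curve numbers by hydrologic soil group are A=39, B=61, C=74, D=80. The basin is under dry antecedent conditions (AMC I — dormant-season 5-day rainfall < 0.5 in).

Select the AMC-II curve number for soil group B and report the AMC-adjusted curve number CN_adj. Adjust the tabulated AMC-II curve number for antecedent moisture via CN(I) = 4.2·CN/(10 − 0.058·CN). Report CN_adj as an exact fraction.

NRCS table: pasture, good condition, soil group B → CN(II) = 61
CN(I) from CN(II)=61: (4.2·61)/(10 − 0.058·61) = 42700/1077 ≈ 39.647

CN_adj = 42700/1077 ≈ 39.647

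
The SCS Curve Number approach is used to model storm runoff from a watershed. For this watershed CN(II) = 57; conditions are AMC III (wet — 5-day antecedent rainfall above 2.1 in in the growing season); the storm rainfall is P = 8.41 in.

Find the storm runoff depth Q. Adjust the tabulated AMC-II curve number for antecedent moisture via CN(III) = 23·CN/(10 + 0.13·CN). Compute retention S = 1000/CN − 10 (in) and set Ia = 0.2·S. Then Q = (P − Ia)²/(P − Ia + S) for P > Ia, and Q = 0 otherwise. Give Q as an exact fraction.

Adjust CN=57 to AMC III: 23·57/(10 + 0.13·57) → 1311 ÷ (1741/100) = 131100/1741 ≈ 75.302
S = 1000/(131100/1741) − 10 = 4300/1311 in ≈ 3.280 in
Ia = 0.2·(4300/1311) = 860/1311 in ≈ 0.656 in
Excess rainfall: 8.410 − 0.656 = 7.754 in; P > Ia so Q > 0
Q = (1016551/131100)²/((1016551/131100) + 4300/1311) = (1033375935601/17187210000)/(1446551/131100) = 1033375935601/189642836100 in ≈ 5.449 in

Q = 1033375935601/189642836100 in ≈ 5.449 in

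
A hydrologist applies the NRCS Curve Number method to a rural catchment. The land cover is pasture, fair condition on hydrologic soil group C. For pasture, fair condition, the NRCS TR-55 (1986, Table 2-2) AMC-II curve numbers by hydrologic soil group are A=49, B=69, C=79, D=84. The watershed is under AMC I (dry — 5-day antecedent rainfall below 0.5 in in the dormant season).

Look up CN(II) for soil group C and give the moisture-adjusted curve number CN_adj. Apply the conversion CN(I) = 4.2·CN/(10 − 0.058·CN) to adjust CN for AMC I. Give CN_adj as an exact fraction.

NRCS table: pasture, fair condition, soil group C → CN(II) = 79
Adjust CN=79 to AMC I: 4.2·79/(10 − 0.058·79) → (1659/5) ÷ (2709/500) = 7900/129 ≈ 61.240

CN_adj = 7900/129 ≈ 61.240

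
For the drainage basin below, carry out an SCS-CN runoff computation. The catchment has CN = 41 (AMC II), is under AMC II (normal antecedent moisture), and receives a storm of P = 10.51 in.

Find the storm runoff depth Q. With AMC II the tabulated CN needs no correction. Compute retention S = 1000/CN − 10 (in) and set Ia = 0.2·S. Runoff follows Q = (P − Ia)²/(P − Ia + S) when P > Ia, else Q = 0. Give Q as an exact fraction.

Q = 979126681/370193100 in ≈ 2.645 in

Average conditions: CN = 41 (no AMC adjustment).
Max retention: S = 1000/41 − 10 = 590/41 in (≈ 14.390 in)
Initial abstraction Ia = S/5 = (590/41)/5 = 118/41 ≈ 2.878 in
Since P=10.510 > Ia=2.878: effective rainfall P−Ia = 31291/4100 in
Runoff Q = (P−Ia)²/(P−Ia+S) = (7.632)²/(7.632+14.390) = 979126681/370193100 ≈ 2.645 in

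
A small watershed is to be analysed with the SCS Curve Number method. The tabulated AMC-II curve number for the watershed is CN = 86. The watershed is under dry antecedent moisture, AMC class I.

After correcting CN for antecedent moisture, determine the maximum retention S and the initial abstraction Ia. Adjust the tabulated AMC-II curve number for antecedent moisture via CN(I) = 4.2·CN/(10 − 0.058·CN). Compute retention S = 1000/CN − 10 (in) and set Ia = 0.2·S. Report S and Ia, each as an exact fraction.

CN(I) from CN(II)=86: (4.2·86)/(10 − 0.058·86) = 12900/179 ≈ 72.067
S = 1000/(12900/179) − 10 = 500/129 in ≈ 3.876 in
Ia = 0.2·(500/129) = 100/129 in ≈ 0.775 in

S = 500/129 in ≈ 3.876 in; Ia = 100/129 in ≈ 0.775 in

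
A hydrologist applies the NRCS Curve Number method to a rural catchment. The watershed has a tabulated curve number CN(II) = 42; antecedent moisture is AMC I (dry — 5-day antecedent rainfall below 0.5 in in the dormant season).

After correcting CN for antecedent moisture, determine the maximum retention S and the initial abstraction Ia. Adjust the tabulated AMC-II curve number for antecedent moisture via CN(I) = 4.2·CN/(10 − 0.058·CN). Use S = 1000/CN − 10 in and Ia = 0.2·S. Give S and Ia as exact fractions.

Dry (AMC I): CN(I) = 4.2·42/(10 − 0.058·42) = (882/5)/(1891/250) = 44100/1891 ≈ 23.321
S = 1000/(44100/1891) − 10 = 14500/441 in ≈ 32.880 in
Ia = 0.2S: 0.2·32.880 = 6.576 in (exactly 2900/441)

S = 14500/441 in ≈ 32.880 in; Ia = 2900/441 in ≈ 6.576 in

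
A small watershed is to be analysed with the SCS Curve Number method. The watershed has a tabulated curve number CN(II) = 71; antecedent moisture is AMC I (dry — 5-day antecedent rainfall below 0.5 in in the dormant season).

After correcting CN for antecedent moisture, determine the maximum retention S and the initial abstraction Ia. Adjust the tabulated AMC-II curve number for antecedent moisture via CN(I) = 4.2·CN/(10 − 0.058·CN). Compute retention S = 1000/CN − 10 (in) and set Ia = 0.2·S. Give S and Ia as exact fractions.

S = 14500/1491 in ≈ 9.725 in; Ia = 2900/1491 in ≈ 1.945 in

CN(I) from CN(II)=71: (4.2·71)/(10 − 0.058·71) = 149100/2941 ≈ 50.697
Max retention: S = 1000/(149100/2941) − 10 = 14500/1491 in (≈ 9.725 in)
Ia = 0.2·(14500/1491) = 2900/1491 in ≈ 1.945 in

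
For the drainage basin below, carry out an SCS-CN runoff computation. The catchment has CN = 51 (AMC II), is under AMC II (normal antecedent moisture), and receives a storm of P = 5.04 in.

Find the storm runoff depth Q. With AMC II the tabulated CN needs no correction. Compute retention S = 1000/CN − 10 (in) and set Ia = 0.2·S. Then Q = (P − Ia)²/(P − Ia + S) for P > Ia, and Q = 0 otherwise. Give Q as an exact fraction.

CN(II) = 51; AMC II needs no correction.
Max retention: S = 1000/51 − 10 = 490/51 in (≈ 9.608 in)
Ia = 0.2S: 0.2·9.608 = 1.922 in (exactly 98/51)
P − Ia = 5.040 − 1.922 = 3976/1275 ≈ 3.118 in (> 0, runoff occurs)
Runoff Q = (P−Ia)²/(P−Ia+S) = (3.118)²/(3.118+9.608) = 1129184/1477725 ≈ 0.764 in

Q = 1129184/1477725 in ≈ 0.764 in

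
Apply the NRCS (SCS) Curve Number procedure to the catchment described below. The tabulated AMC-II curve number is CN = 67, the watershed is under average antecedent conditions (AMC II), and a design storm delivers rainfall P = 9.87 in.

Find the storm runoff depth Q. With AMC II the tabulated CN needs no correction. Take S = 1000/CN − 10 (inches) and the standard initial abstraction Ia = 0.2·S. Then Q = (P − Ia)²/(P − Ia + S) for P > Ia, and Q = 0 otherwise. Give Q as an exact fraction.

Average conditions: CN = 67 (no AMC adjustment).
S = 1000/67 − 10 = 330/67 in ≈ 4.925 in
Ia = 0.2·(330/67) = 66/67 in ≈ 0.985 in
Excess rainfall: 9.870 − 0.985 = 8.885 in; P > Ia so Q > 0
Runoff Q = (P−Ia)²/(P−Ia+S) = (8.885)²/(8.885+4.925) = 393744649/68882700 ≈ 5.716 in

Q = 393744649/68882700 in ≈ 5.716 in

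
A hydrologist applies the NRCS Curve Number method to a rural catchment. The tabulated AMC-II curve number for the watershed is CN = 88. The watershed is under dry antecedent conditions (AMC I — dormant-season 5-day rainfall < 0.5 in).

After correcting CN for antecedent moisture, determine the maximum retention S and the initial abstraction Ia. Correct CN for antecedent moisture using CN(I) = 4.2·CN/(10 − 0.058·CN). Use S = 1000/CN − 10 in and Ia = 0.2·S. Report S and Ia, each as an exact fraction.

S = 250/77 in ≈ 3.247 in; Ia = 50/77 in ≈ 0.649 in

Dry (AMC I): CN(I) = 4.2·88/(10 − 0.058·88) = (1848/5)/(612/125) = 3850/51 ≈ 75.490
Max retention: S = 1000/(3850/51) − 10 = 250/77 in (≈ 3.247 in)
Initial abstraction Ia = S/5 = (250/77)/5 = 50/77 ≈ 0.649 in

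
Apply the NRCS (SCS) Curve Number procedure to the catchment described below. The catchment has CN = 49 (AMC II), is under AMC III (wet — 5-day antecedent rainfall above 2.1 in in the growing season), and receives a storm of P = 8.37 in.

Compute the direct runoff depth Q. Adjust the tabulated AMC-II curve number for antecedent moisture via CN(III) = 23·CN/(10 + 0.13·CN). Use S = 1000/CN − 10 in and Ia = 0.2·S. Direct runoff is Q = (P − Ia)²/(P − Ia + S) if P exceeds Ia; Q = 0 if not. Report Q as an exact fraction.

Q = 235928002467/50763799100 in ≈ 4.648 in

Adjust CN=49 to AMC III: 23·49/(10 + 0.13·49) → 1127 ÷ (1637/100) = 112700/1637 ≈ 68.845
S = 1000/(112700/1637) − 10 = 5100/1127 in ≈ 4.525 in
Ia = 0.2S: 0.2·4.525 = 0.905 in (exactly 1020/1127)
P − Ia = 8.370 − 0.905 = 841299/112700 ≈ 7.465 in (> 0, runoff occurs)
Q = (841299/112700)²/((841299/112700) + 5100/1127) = (707784007401/12701290000)/(1351299/112700) = 235928002467/50763799100 in ≈ 4.648 in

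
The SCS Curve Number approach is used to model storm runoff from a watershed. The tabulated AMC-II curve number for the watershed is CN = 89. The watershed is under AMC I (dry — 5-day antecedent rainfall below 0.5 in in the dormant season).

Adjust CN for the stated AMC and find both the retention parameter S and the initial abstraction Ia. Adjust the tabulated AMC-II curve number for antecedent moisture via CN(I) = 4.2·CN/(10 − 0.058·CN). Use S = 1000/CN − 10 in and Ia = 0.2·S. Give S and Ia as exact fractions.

S = 5500/1869 in ≈ 2.943 in; Ia = 1100/1869 in ≈ 0.589 in

Dry (AMC I): CN(I) = 4.2·89/(10 − 0.058·89) = (1869/5)/(2419/500) = 186900/2419 ≈ 77.263
S = 1000/(186900/2419) − 10 = 5500/1869 in ≈ 2.943 in
Ia = 0.2S: 0.2·2.943 = 0.589 in (exactly 1100/1869)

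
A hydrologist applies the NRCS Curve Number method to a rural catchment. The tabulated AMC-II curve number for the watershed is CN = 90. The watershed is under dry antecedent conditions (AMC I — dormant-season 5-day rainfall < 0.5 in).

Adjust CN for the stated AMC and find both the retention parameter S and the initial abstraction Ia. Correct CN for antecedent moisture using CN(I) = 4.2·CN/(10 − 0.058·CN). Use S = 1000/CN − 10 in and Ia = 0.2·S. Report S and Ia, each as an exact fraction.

S = 500/189 in ≈ 2.646 in; Ia = 100/189 in ≈ 0.529 in

CN(I) from CN(II)=90: (4.2·90)/(10 − 0.058·90) = 18900/239 ≈ 79.079
S = 1000/(18900/239) − 10 = 500/189 in ≈ 2.646 in
Initial abstraction Ia = S/5 = (500/189)/5 = 100/189 ≈ 0.529 in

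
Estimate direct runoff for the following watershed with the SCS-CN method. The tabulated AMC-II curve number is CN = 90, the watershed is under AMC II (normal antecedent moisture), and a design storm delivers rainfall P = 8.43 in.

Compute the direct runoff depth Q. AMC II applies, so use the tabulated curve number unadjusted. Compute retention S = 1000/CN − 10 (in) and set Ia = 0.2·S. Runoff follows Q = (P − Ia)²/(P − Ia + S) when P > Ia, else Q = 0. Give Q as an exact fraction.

AMC II — tabulated CN = 90 applies directly.
Retention S: 1000/CN − 10 with CN=90.000 → S = 10/9 ≈ 1.111 in
Ia = 0.2S: 0.2·1.111 = 0.222 in (exactly 2/9)
P − Ia = 8.430 − 0.222 = 7387/900 ≈ 8.208 in (> 0, runoff occurs)
Q = (7387/900)²/((7387/900) + 10/9) = (54567769/810000)/(8387/900) = 54567769/7548300 in ≈ 7.229 in

Q = 54567769/7548300 in ≈ 7.229 in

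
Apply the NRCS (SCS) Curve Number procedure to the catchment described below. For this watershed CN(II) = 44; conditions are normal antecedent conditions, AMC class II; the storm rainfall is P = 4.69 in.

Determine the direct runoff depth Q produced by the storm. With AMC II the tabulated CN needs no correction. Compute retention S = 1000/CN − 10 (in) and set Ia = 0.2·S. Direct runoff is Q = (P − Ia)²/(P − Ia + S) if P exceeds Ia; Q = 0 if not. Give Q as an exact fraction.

Q = 794983/2570700 in ≈ 0.309 in

Average conditions: CN = 44 (no AMC adjustment).
Retention S: 1000/CN − 10 with CN=44.000 → S = 140/11 ≈ 12.727 in
Ia = 0.2S: 0.2·12.727 = 2.545 in (exactly 28/11)
Since P=4.690 > Ia=2.545: effective rainfall P−Ia = 2359/1100 in
Q = (2359/1100)²/((2359/1100) + 140/11) = (5564881/1210000)/(16359/1100) = 794983/2570700 in ≈ 0.309 in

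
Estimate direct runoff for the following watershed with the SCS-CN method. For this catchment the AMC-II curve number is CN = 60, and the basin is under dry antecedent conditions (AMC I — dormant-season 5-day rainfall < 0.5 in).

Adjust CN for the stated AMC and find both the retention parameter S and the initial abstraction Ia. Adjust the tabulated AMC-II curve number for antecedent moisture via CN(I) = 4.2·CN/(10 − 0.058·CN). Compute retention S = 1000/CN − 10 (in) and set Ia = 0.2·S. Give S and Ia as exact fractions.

CN(I) from CN(II)=60: (4.2·60)/(10 − 0.058·60) = 6300/163 ≈ 38.650
Max retention: S = 1000/(6300/163) − 10 = 1000/63 in (≈ 15.873 in)
Ia = 0.2·(1000/63) = 200/63 in ≈ 3.175 in

S = 1000/63 in ≈ 15.873 in; Ia = 200/63 in ≈ 3.175 in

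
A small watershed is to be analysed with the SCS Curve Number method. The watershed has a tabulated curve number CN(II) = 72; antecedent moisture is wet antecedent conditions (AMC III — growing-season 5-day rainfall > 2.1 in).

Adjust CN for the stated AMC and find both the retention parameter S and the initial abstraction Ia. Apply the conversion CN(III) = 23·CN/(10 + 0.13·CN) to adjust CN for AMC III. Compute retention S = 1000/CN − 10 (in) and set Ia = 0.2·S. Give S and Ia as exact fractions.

S = 350/207 in ≈ 1.691 in; Ia = 70/207 in ≈ 0.338 in

Wet (AMC III): CN(III) = 23·72/(10 + 0.13·72) = 1656/(484/25) = 10350/121 ≈ 85.537
S = 1000/(10350/121) − 10 = 350/207 in ≈ 1.691 in
Ia = 0.2S: 0.2·1.691 = 0.338 in (exactly 70/207)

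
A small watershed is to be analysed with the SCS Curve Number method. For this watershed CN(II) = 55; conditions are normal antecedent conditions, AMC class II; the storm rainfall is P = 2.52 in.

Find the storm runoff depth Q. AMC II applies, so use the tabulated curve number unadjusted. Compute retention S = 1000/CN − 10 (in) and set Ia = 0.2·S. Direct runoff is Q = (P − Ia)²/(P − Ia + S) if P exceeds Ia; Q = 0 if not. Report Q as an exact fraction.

Q = 6561/76175 in ≈ 0.086 in

CN(II) = 55; AMC II needs no correction.
S = 1000/55 − 10 = 90/11 in ≈ 8.182 in
Ia = 0.2·(90/11) = 18/11 in ≈ 1.636 in
Excess rainfall: 2.520 − 1.636 = 0.884 in; P > Ia so Q > 0
Q: (243/275)² ÷ (2493/275) = 6561/76175 in (≈ 0.086 in)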